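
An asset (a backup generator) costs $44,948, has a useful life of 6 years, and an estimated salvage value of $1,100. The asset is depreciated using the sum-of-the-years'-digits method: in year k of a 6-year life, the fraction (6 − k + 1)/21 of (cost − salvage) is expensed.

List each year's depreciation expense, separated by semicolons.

Depreciable base = $44,948 − $1,100 = $43,848.
Sum of the years' digits = 6+5+4+3+2+1 = 21.
Year 1: $43,848 × 6/21 = $12,528. Book value $32,420.
Year 2: $43,848 × 5/21 = $10,440. Book value $21,980.
Year 3: $43,848 × 4/21 = $8,352. Book value $13,628.
Year 4: $43,848 × 3/21 = $6,264. Book value $7,364.
Year 5: $43,848 × 2/21 = $4,176. Book value $3,188.
Year 6: $43,848 × 1/21 = $2,088. Book value $1,100.

$12,528; $10,440; $8,352; $6,264; $4,176; $2,088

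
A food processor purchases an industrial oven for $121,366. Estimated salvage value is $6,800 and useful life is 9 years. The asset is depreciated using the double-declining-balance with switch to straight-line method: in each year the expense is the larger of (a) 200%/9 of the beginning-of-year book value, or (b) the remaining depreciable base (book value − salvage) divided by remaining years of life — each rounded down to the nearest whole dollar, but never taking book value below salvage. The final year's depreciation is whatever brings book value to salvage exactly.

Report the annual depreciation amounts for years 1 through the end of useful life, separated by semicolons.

$26,970; $20,976; $16,315; $12,690; $9,870; $7,676; $6,689; $6,690; $6,690

Depreciable base = $121,366 − $6,800 = $114,566.
Year 1: DB = ⌊$121,366 × 200%/9⌋ = $26,970; SL = ⌊$114,566/9⌋ = $12,729 → take DB $26,970. Book value $94,396.
Year 2: DB = ⌊$94,396 × 200%/9⌋ = $20,976; SL = ⌊$87,596/8⌋ = $10,949 → take DB $20,976. Book value $73,420.
Year 3: DB = ⌊$73,420 × 200%/9⌋ = $16,315; SL = ⌊$66,620/7⌋ = $9,517 → take DB $16,315. Book value $57,105.
Year 4: DB = ⌊$57,105 × 200%/9⌋ = $12,690; SL = ⌊$50,305/6⌋ = $8,384 → take DB $12,690. Book value $44,415.
Year 5: DB = ⌊$44,415 × 200%/9⌋ = $9,870; SL = ⌊$37,615/5⌋ = $7,523 → take DB $9,870. Book value $34,545.
Year 6: DB = ⌊$34,545 × 200%/9⌋ = $7,676; SL = ⌊$27,745/4⌋ = $6,936 → take DB $7,676. Book value $26,869.
Year 7: DB = ⌊$26,869 × 200%/9⌋ = $5,970; SL = ⌊$20,069/3⌋ = $6,689 → take SL $6,689. Book value $20,180.
Year 8: DB = ⌊$20,180 × 200%/9⌋ = $4,484; SL = ⌊$13,380/2⌋ = $6,690 → take SL $6,690. Book value $13,490.
Year 9 (final): $13,490 − $6,800 = $6,690. Book value $6,800.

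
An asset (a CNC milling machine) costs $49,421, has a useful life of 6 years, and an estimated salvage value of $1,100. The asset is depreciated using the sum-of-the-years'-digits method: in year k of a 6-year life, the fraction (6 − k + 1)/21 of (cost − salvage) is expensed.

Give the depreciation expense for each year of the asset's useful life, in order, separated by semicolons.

$13,806; $11,505; $9,204; $6,903; $4,602; $2,301

Depreciable base = $49,421 − $1,100 = $48,321.
Sum of the years' digits = 6+5+4+3+2+1 = 21.
Year 1: $48,321 × 6/21 = $13,806. Book value $35,615.
Year 2: $48,321 × 5/21 = $11,505. Book value $24,110.
Year 3: $48,321 × 4/21 = $9,204. Book value $14,906.
Year 4: $48,321 × 3/21 = $6,903. Book value $8,003.
Year 5: $48,321 × 2/21 = $4,602. Book value $3,401.
Year 6: $48,321 × 1/21 = $2,301. Book value $1,100.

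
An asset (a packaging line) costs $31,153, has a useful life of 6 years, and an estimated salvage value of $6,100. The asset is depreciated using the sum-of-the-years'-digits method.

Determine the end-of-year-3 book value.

$13,258

Depreciable base = $31,153 − $6,100 = $25,053.
Sum of the years' digits = 6+5+4+3+2+1 = 21.
Year 1: $25,053 × 6/21 = $7,158. Book value $23,995.
Year 2: $25,053 × 5/21 = $5,965. Book value $18,030.
Year 3: $25,053 × 4/21 = $4,772. Book value $13,258.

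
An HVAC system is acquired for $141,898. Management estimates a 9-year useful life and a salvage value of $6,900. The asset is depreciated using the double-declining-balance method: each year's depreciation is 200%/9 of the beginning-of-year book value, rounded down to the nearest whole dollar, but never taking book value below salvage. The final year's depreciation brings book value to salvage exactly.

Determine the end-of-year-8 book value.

$19,005

Depreciable base = $141,898 − $6,900 = $134,998.
Year 1: ⌊$141,898 × 200%/9⌋ = $31,532. Book value $110,366.
Year 2: ⌊$110,366 × 200%/9⌋ = $24,525. Book value $85,841.
Year 3: ⌊$85,841 × 200%/9⌋ = $19,075. Book value $66,766.
Year 4: ⌊$66,766 × 200%/9⌋ = $14,836. Book value $51,930.
Year 5: ⌊$51,930 × 200%/9⌋ = $11,540. Book value $40,390.
Year 6: ⌊$40,390 × 200%/9⌋ = $8,975. Book value $31,415.
Year 7: ⌊$31,415 × 200%/9⌋ = $6,981. Book value $24,434.
Year 8: ⌊$24,434 × 200%/9⌋ = $5,429. Book value $19,005.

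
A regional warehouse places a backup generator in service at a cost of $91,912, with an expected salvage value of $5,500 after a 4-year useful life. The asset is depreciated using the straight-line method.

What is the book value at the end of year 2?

$48,706

Depreciable base = $91,912 − $5,500 = $86,412.
Annual expense = $86,412 / 4 = $21,603.
End of year 1: book value $70,309.
End of year 2: book value $48,706.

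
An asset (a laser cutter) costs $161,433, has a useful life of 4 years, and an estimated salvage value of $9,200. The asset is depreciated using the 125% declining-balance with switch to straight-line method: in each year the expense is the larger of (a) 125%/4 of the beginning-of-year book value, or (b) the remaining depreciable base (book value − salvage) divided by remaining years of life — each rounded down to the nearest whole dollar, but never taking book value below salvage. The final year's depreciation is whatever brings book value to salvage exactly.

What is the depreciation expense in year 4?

$33,552

Depreciable base = $161,433 − $9,200 = $152,233.
Year 1: DB = ⌊$161,433 × 125%/4⌋ = $50,447; SL = ⌊$152,233/4⌋ = $38,058 → take DB $50,447. Book value $110,986.
Year 2: DB = ⌊$110,986 × 125%/4⌋ = $34,683; SL = ⌊$101,786/3⌋ = $33,928 → take DB $34,683. Book value $76,303.
Year 3: DB = ⌊$76,303 × 125%/4⌋ = $23,844; SL = ⌊$67,103/2⌋ = $33,551 → take SL $33,551. Book value $42,752.
Year 4 (final): $42,752 − $9,200 = $33,552. Book value $9,200.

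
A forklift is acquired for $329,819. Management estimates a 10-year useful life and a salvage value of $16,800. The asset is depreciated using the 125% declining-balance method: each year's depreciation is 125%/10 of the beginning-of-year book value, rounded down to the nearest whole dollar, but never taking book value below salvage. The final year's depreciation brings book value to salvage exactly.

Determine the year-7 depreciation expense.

$18,502

Depreciable base = $329,819 − $16,800 = $313,019.
Year 1: ⌊$329,819 × 125%/10⌋ = $41,227. Book value $288,592.
Year 2: ⌊$288,592 × 125%/10⌋ = $36,074. Book value $252,518.
Year 3: ⌊$252,518 × 125%/10⌋ = $31,564. Book value $220,954.
Year 4: ⌊$220,954 × 125%/10⌋ = $27,619. Book value $193,335.
Year 5: ⌊$193,335 × 125%/10⌋ = $24,166. Book value $169,169.
Year 6: ⌊$169,169 × 125%/10⌋ = $21,146. Book value $148,023.
Year 7: ⌊$148,023 × 125%/10⌋ = $18,502. Book value $129,521.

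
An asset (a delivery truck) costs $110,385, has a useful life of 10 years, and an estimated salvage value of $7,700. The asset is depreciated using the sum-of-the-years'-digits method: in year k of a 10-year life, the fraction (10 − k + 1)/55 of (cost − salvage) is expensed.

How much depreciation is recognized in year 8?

Depreciable base = $110,385 − $7,700 = $102,685.
Sum of the years' digits = 10+9+8+7+6+5+4+3+2+1 = 55.
Year 1: $102,685 × 10/55 = $18,670. Book value $91,715.
Year 2: $102,685 × 9/55 = $16,803. Book value $74,912.
Year 3: $102,685 × 8/55 = $14,936. Book value $59,976.
Year 4: $102,685 × 7/55 = $13,069. Book value $46,907.
Year 5: $102,685 × 6/55 = $11,202. Book value $35,705.
Year 6: $102,685 × 5/55 = $9,335. Book value $26,370.
Year 7: $102,685 × 4/55 = $7,468. Book value $18,902.
Year 8: $102,685 × 3/55 = $5,601. Book value $13,301.

$5,601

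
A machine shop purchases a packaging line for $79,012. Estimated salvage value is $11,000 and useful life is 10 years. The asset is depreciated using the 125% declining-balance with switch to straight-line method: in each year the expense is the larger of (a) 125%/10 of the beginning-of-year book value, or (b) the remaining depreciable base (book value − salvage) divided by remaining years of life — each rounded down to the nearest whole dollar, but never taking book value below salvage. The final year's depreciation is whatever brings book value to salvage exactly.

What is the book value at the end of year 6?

$34,545

Depreciable base = $79,012 − $11,000 = $68,012.
Year 1: DB = ⌊$79,012 × 125%/10⌋ = $9,876; SL = ⌊$68,012/10⌋ = $6,801 → take DB $9,876. Book value $69,136.
Year 2: DB = ⌊$69,136 × 125%/10⌋ = $8,642; SL = ⌊$58,136/9⌋ = $6,459 → take DB $8,642. Book value $60,494.
Year 3: DB = ⌊$60,494 × 125%/10⌋ = $7,561; SL = ⌊$49,494/8⌋ = $6,186 → take DB $7,561. Book value $52,933.
Year 4: DB = ⌊$52,933 × 125%/10⌋ = $6,616; SL = ⌊$41,933/7⌋ = $5,990 → take DB $6,616. Book value $46,317.
Year 5: DB = ⌊$46,317 × 125%/10⌋ = $5,789; SL = ⌊$35,317/6⌋ = $5,886 → take SL $5,886. Book value $40,431.
Year 6: DB = ⌊$40,431 × 125%/10⌋ = $5,053; SL = ⌊$29,431/5⌋ = $5,886 → take SL $5,886. Book value $34,545.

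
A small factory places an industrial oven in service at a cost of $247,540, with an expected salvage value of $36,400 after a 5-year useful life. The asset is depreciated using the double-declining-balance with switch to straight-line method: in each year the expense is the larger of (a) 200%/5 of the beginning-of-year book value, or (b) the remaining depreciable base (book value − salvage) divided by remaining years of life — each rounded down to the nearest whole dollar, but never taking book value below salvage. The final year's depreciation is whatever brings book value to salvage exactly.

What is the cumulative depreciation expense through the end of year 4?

Depreciable base = $247,540 − $36,400 = $211,140.
Year 1: DB = ⌊$247,540 × 200%/5⌋ = $99,016; SL = ⌊$211,140/5⌋ = $42,228 → take DB $99,016. Book value $148,524.
Year 2: DB = ⌊$148,524 × 200%/5⌋ = $59,409; SL = ⌊$112,124/4⌋ = $28,031 → take DB $59,409. Book value $89,115.
Year 3: DB = ⌊$89,115 × 200%/5⌋ = $35,646; SL = ⌊$52,715/3⌋ = $17,571 → take DB $35,646. Book value $53,469.
Year 4: DB = ⌊$53,469 × 200%/5⌋ = $21,387; SL = ⌊$17,069/2⌋ = $8,534 → take DB $21,387, capped at $17,069. Book value $36,400.
Accumulated through year 4 = $247,540 − $36,400 = $211,140.

$211,140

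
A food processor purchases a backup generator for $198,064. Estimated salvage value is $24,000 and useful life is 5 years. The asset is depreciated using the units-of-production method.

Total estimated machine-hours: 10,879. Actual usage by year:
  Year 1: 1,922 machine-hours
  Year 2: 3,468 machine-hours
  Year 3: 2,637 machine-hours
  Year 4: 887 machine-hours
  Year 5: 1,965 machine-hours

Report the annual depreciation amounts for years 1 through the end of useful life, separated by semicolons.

$30,752; $55,488; $42,192; $14,192; $31,440

Depreciable base = $198,064 − $24,000 = $174,064.
Rate = $174,064 / 10,879 machine-hours = $16 per machine-hour.
Year 1: 1,922 × $16 = $30,752. Book value $167,312.
Year 2: 3,468 × $16 = $55,488. Book value $111,824.
Year 3: 2,637 × $16 = $42,192. Book value $69,632.
Year 4: 887 × $16 = $14,192. Book value $55,440.
Year 5: 1,965 × $16 = $31,440. Book value $24,000.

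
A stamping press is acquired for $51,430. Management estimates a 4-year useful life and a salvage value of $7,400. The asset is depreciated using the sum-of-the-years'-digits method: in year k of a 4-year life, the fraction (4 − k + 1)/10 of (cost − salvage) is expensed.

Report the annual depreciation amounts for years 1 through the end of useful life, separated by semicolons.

Depreciable base = $51,430 − $7,400 = $44,030.
Sum of the years' digits = 4+3+2+1 = 10.
Year 1: $44,030 × 4/10 = $17,612. Book value $33,818.
Year 2: $44,030 × 3/10 = $13,209. Book value $20,609.
Year 3: $44,030 × 2/10 = $8,806. Book value $11,803.
Year 4: $44,030 × 1/10 = $4,403. Book value $7,400.

$17,612; $13,209; $8,806; $4,403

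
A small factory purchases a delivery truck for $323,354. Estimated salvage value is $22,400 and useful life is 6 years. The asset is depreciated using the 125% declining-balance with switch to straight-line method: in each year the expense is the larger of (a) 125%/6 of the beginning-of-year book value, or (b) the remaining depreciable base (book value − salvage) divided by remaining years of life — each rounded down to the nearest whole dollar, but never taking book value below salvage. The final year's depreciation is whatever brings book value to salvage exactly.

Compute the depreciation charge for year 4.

Depreciable base = $323,354 − $22,400 = $300,954.
Year 1: DB = ⌊$323,354 × 125%/6⌋ = $67,365; SL = ⌊$300,954/6⌋ = $50,159 → take DB $67,365. Book value $255,989.
Year 2: DB = ⌊$255,989 × 125%/6⌋ = $53,331; SL = ⌊$233,589/5⌋ = $46,717 → take DB $53,331. Book value $202,658.
Year 3: DB = ⌊$202,658 × 125%/6⌋ = $42,220; SL = ⌊$180,258/4⌋ = $45,064 → take SL $45,064. Book value $157,594.
Year 4: DB = ⌊$157,594 × 125%/6⌋ = $32,832; SL = ⌊$135,194/3⌋ = $45,064 → take SL $45,064. Book value $112,530.

$45,064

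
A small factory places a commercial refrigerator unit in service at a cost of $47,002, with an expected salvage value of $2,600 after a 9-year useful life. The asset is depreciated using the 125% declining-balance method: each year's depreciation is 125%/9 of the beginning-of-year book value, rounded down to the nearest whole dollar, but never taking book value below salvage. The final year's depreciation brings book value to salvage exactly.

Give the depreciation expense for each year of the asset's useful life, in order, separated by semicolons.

Depreciable base = $47,002 − $2,600 = $44,402.
Year 1: ⌊$47,002 × 125%/9⌋ = $6,528. Book value $40,474.
Year 2: ⌊$40,474 × 125%/9⌋ = $5,621. Book value $34,853.
Year 3: ⌊$34,853 × 125%/9⌋ = $4,840. Book value $30,013.
Year 4: ⌊$30,013 × 125%/9⌋ = $4,168. Book value $25,845.
Year 5: ⌊$25,845 × 125%/9⌋ = $3,589. Book value $22,256.
Year 6: ⌊$22,256 × 125%/9⌋ = $3,091. Book value $19,165.
Year 7: ⌊$19,165 × 125%/9⌋ = $2,661. Book value $16,504.
Year 8: ⌊$16,504 × 125%/9⌋ = $2,292. Book value $14,212.
Year 9 (final): $14,212 − $2,600 = $11,612. Book value $2,600.

$6,528; $5,621; $4,840; $4,168; $3,589; $3,091; $2,661; $2,292; $11,612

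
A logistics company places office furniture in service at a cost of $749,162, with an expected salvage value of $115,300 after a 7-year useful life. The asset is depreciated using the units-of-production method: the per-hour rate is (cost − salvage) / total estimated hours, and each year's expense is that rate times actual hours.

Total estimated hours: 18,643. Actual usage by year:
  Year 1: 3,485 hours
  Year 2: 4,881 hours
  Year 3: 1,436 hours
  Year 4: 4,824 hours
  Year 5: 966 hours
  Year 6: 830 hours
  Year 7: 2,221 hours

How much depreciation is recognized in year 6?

Depreciable base = $749,162 − $115,300 = $633,862.
Rate = $633,862 / 18,643 hours = $34 per hour.
Year 1: 3,485 × $34 = $118,490. Book value $630,672.
Year 2: 4,881 × $34 = $165,954. Book value $464,718.
Year 3: 1,436 × $34 = $48,824. Book value $415,894.
Year 4: 4,824 × $34 = $164,016. Book value $251,878.
Year 5: 966 × $34 = $32,844. Book value $219,034.
Year 6: 830 × $34 = $28,220. Book value $190,814.

$28,220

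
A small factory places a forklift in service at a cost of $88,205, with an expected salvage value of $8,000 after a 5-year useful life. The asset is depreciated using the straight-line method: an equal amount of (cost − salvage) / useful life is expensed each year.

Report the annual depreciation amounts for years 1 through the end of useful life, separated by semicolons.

$16,041; $16,041; $16,041; $16,041; $16,041

Depreciable base = $88,205 − $8,000 = $80,205.
Annual expense = $80,205 / 5 = $16,041.
End of year 1: book value $72,164.
End of year 2: book value $56,123.
End of year 3: book value $40,082.
End of year 4: book value $24,041.
End of year 5: book value $8,000.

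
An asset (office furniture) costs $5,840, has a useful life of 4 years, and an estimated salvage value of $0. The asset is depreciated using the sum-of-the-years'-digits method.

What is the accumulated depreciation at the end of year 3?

$5,256

Depreciable base = $5,840 − $0 = $5,840.
Sum of the years' digits = 4+3+2+1 = 10.
Year 1: $5,840 × 4/10 = $2,336. Book value $3,504.
Year 2: $5,840 × 3/10 = $1,752. Book value $1,752.
Year 3: $5,840 × 2/10 = $1,168. Book value $584.
Accumulated through year 3 = $5,840 − $584 = $5,256.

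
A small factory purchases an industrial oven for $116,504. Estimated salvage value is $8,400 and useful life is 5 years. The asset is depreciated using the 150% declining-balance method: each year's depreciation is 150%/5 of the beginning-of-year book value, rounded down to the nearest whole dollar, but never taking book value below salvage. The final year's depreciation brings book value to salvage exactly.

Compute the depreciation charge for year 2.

$24,465

Depreciable base = $116,504 − $8,400 = $108,104.
Year 1: ⌊$116,504 × 150%/5⌋ = $34,951. Book value $81,553.
Year 2: ⌊$81,553 × 150%/5⌋ = $24,465. Book value $57,088.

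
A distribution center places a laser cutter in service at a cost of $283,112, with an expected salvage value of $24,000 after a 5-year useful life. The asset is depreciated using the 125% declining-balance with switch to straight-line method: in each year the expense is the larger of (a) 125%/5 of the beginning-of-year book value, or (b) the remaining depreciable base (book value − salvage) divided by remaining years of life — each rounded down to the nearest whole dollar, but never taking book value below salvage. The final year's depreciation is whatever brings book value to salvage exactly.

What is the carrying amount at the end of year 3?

Depreciable base = $283,112 − $24,000 = $259,112.
Year 1: DB = ⌊$283,112 × 125%/5⌋ = $70,778; SL = ⌊$259,112/5⌋ = $51,822 → take DB $70,778. Book value $212,334.
Year 2: DB = ⌊$212,334 × 125%/5⌋ = $53,083; SL = ⌊$188,334/4⌋ = $47,083 → take DB $53,083. Book value $159,251.
Year 3: DB = ⌊$159,251 × 125%/5⌋ = $39,812; SL = ⌊$135,251/3⌋ = $45,083 → take SL $45,083. Book value $114,168.

$114,168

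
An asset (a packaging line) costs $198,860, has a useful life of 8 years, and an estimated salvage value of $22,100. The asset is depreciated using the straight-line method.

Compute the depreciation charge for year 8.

$22,095

Depreciable base = $198,860 − $22,100 = $176,760.
Annual expense = $176,760 / 8 = $22,095.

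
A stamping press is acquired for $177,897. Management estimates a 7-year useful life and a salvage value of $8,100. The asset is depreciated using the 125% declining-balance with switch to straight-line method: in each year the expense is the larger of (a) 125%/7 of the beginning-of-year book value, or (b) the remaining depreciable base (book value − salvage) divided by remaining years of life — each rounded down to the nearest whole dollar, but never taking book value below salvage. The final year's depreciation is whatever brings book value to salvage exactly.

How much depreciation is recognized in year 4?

Depreciable base = $177,897 − $8,100 = $169,797.
Year 1: DB = ⌊$177,897 × 125%/7⌋ = $31,767; SL = ⌊$169,797/7⌋ = $24,256 → take DB $31,767. Book value $146,130.
Year 2: DB = ⌊$146,130 × 125%/7⌋ = $26,094; SL = ⌊$138,030/6⌋ = $23,005 → take DB $26,094. Book value $120,036.
Year 3: DB = ⌊$120,036 × 125%/7⌋ = $21,435; SL = ⌊$111,936/5⌋ = $22,387 → take SL $22,387. Book value $97,649.
Year 4: DB = ⌊$97,649 × 125%/7⌋ = $17,437; SL = ⌊$89,549/4⌋ = $22,387 → take SL $22,387. Book value $75,262.

$22,387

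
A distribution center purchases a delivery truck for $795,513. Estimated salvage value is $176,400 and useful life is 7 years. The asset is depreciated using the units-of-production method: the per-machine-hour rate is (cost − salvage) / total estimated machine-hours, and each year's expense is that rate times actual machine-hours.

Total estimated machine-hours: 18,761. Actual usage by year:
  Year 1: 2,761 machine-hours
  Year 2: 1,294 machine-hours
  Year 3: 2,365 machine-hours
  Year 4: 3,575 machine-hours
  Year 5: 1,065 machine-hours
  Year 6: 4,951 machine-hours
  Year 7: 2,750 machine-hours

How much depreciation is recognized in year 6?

Depreciable base = $795,513 − $176,400 = $619,113.
Rate = $619,113 / 18,761 machine-hours = $33 per machine-hour.
Year 1: 2,761 × $33 = $91,113. Book value $704,400.
Year 2: 1,294 × $33 = $42,702. Book value $661,698.
Year 3: 2,365 × $33 = $78,045. Book value $583,653.
Year 4: 3,575 × $33 = $117,975. Book value $465,678.
Year 5: 1,065 × $33 = $35,145. Book value $430,533.
Year 6: 4,951 × $33 = $163,383. Book value $267,150.

$163,383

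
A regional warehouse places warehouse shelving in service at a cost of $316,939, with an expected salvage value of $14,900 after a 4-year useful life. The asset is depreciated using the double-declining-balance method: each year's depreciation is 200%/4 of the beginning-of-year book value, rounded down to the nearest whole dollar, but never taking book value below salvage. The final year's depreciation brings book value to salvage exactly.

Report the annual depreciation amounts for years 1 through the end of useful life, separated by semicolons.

$158,469; $79,235; $39,617; $24,718

Depreciable base = $316,939 − $14,900 = $302,039.
Year 1: ⌊$316,939 × 200%/4⌋ = $158,469. Book value $158,470.
Year 2: ⌊$158,470 × 200%/4⌋ = $79,235. Book value $79,235.
Year 3: ⌊$79,235 × 200%/4⌋ = $39,617. Book value $39,618.
Year 4 (final): $39,618 − $14,900 = $24,718. Book value $14,900.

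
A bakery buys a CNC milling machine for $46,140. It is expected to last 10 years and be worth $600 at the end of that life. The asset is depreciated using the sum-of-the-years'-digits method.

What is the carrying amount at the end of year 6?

Depreciable base = $46,140 − $600 = $45,540.
Sum of the years' digits = 10+9+8+7+6+5+4+3+2+1 = 55.
Year 1: $45,540 × 10/55 = $8,280. Book value $37,860.
Year 2: $45,540 × 9/55 = $7,452. Book value $30,408.
Year 3: $45,540 × 8/55 = $6,624. Book value $23,784.
Year 4: $45,540 × 7/55 = $5,796. Book value $17,988.
Year 5: $45,540 × 6/55 = $4,968. Book value $13,020.
Year 6: $45,540 × 5/55 = $4,140. Book value $8,880.

$8,880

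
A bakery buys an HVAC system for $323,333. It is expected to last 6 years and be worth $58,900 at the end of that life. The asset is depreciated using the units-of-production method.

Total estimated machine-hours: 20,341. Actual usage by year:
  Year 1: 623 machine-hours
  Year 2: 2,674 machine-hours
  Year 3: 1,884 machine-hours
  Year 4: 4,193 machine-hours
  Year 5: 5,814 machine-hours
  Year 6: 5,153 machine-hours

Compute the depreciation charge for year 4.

Depreciable base = $323,333 − $58,900 = $264,433.
Rate = $264,433 / 20,341 machine-hours = $13 per machine-hour.
Year 1: 623 × $13 = $8,099. Book value $315,234.
Year 2: 2,674 × $13 = $34,762. Book value $280,472.
Year 3: 1,884 × $13 = $24,492. Book value $255,980.
Year 4: 4,193 × $13 = $54,509. Book value $201,471.

$54,509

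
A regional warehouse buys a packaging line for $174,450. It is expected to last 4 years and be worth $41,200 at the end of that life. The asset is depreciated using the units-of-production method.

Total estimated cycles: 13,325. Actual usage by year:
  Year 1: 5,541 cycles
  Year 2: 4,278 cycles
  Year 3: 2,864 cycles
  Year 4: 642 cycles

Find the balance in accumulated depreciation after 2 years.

Depreciable base = $174,450 − $41,200 = $133,250.
Rate = $133,250 / 13,325 cycles = $10 per cycle.
Year 1: 5,541 × $10 = $55,410. Book value $119,040.
Year 2: 4,278 × $10 = $42,780. Book value $76,260.
Accumulated through year 2 = $174,450 − $76,260 = $98,190.

$98,190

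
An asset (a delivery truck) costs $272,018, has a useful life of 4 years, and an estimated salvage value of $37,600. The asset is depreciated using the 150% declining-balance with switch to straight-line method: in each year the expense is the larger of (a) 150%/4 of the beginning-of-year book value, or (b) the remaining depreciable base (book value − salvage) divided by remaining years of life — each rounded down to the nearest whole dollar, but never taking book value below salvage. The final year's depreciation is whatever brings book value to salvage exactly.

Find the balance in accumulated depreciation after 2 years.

$165,760

Depreciable base = $272,018 − $37,600 = $234,418.
Year 1: DB = ⌊$272,018 × 150%/4⌋ = $102,006; SL = ⌊$234,418/4⌋ = $58,604 → take DB $102,006. Book value $170,012.
Year 2: DB = ⌊$170,012 × 150%/4⌋ = $63,754; SL = ⌊$132,412/3⌋ = $44,137 → take DB $63,754. Book value $106,258.
Accumulated through year 2 = $272,018 − $106,258 = $165,760.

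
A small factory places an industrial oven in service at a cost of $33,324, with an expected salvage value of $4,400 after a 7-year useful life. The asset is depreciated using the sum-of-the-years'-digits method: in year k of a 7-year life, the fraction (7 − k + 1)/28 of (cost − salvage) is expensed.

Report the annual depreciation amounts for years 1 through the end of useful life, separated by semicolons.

Depreciable base = $33,324 − $4,400 = $28,924.
Sum of the years' digits = 7+6+5+4+3+2+1 = 28.
Year 1: $28,924 × 7/28 = $7,231. Book value $26,093.
Year 2: $28,924 × 6/28 = $6,198. Book value $19,895.
Year 3: $28,924 × 5/28 = $5,165. Book value $14,730.
Year 4: $28,924 × 4/28 = $4,132. Book value $10,598.
Year 5: $28,924 × 3/28 = $3,099. Book value $7,499.
Year 6: $28,924 × 2/28 = $2,066. Book value $5,433.
Year 7: $28,924 × 1/28 = $1,033. Book value $4,400.

$7,231; $6,198; $5,165; $4,132; $3,099; $2,066; $1,033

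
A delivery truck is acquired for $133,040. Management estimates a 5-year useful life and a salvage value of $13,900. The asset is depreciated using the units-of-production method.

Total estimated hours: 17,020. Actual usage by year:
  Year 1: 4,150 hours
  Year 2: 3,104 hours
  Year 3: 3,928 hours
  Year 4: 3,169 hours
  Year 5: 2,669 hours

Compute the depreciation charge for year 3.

$27,496

Depreciable base = $133,040 − $13,900 = $119,140.
Rate = $119,140 / 17,020 hours = $7 per hour.
Year 1: 4,150 × $7 = $29,050. Book value $103,990.
Year 2: 3,104 × $7 = $21,728. Book value $82,262.
Year 3: 3,928 × $7 = $27,496. Book value $54,766.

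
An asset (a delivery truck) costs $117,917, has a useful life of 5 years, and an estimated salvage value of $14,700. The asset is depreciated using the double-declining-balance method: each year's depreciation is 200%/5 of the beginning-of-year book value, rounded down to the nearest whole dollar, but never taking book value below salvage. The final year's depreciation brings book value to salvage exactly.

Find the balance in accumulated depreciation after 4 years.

$102,634

Depreciable base = $117,917 − $14,700 = $103,217.
Year 1: ⌊$117,917 × 200%/5⌋ = $47,166. Book value $70,751.
Year 2: ⌊$70,751 × 200%/5⌋ = $28,300. Book value $42,451.
Year 3: ⌊$42,451 × 200%/5⌋ = $16,980. Book value $25,471.
Year 4: ⌊$25,471 × 200%/5⌋ = $10,188. Book value $15,283.
Accumulated through year 4 = $117,917 − $15,283 = $102,634.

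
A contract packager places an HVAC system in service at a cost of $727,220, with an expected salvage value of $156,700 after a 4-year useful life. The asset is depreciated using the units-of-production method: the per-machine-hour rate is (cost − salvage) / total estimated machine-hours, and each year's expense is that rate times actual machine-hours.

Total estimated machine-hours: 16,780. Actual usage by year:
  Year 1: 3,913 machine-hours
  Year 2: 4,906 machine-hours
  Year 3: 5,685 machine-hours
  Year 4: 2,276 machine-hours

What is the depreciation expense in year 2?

$166,804

Depreciable base = $727,220 − $156,700 = $570,520.
Rate = $570,520 / 16,780 machine-hours = $34 per machine-hour.
Year 1: 3,913 × $34 = $133,042. Book value $594,178.
Year 2: 4,906 × $34 = $166,804. Book value $427,374.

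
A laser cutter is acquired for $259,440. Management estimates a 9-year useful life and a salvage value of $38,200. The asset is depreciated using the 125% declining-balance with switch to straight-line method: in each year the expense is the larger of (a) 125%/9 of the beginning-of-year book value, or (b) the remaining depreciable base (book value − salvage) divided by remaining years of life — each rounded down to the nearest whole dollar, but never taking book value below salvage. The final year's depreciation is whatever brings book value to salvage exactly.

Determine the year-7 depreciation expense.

$20,890

Depreciable base = $259,440 − $38,200 = $221,240.
Year 1: DB = ⌊$259,440 × 125%/9⌋ = $36,033; SL = ⌊$221,240/9⌋ = $24,582 → take DB $36,033. Book value $223,407.
Year 2: DB = ⌊$223,407 × 125%/9⌋ = $31,028; SL = ⌊$185,207/8⌋ = $23,150 → take DB $31,028. Book value $192,379.
Year 3: DB = ⌊$192,379 × 125%/9⌋ = $26,719; SL = ⌊$154,179/7⌋ = $22,025 → take DB $26,719. Book value $165,660.
Year 4: DB = ⌊$165,660 × 125%/9⌋ = $23,008; SL = ⌊$127,460/6⌋ = $21,243 → take DB $23,008. Book value $142,652.
Year 5: DB = ⌊$142,652 × 125%/9⌋ = $19,812; SL = ⌊$104,452/5⌋ = $20,890 → take SL $20,890. Book value $121,762.
Year 6: DB = ⌊$121,762 × 125%/9⌋ = $16,911; SL = ⌊$83,562/4⌋ = $20,890 → take SL $20,890. Book value $100,872.
Year 7: DB = ⌊$100,872 × 125%/9⌋ = $14,010; SL = ⌊$62,672/3⌋ = $20,890 → take SL $20,890. Book value $79,982.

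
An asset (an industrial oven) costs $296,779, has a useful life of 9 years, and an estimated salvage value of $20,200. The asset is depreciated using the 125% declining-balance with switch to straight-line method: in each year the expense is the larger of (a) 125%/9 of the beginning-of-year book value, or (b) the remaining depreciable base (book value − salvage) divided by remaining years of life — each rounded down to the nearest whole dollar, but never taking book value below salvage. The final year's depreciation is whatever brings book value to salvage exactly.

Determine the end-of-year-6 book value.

Depreciable base = $296,779 − $20,200 = $276,579.
Year 1: DB = ⌊$296,779 × 125%/9⌋ = $41,219; SL = ⌊$276,579/9⌋ = $30,731 → take DB $41,219. Book value $255,560.
Year 2: DB = ⌊$255,560 × 125%/9⌋ = $35,494; SL = ⌊$235,360/8⌋ = $29,420 → take DB $35,494. Book value $220,066.
Year 3: DB = ⌊$220,066 × 125%/9⌋ = $30,564; SL = ⌊$199,866/7⌋ = $28,552 → take DB $30,564. Book value $189,502.
Year 4: DB = ⌊$189,502 × 125%/9⌋ = $26,319; SL = ⌊$169,302/6⌋ = $28,217 → take SL $28,217. Book value $161,285.
Year 5: DB = ⌊$161,285 × 125%/9⌋ = $22,400; SL = ⌊$141,085/5⌋ = $28,217 → take SL $28,217. Book value $133,068.
Year 6: DB = ⌊$133,068 × 125%/9⌋ = $18,481; SL = ⌊$112,868/4⌋ = $28,217 → take SL $28,217. Book value $104,851.

$104,851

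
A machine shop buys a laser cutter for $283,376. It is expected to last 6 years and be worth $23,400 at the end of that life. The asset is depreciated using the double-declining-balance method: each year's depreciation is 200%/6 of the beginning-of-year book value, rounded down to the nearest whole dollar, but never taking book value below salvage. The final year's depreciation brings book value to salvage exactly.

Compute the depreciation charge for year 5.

Depreciable base = $283,376 − $23,400 = $259,976.
Year 1: ⌊$283,376 × 200%/6⌋ = $94,458. Book value $188,918.
Year 2: ⌊$188,918 × 200%/6⌋ = $62,972. Book value $125,946.
Year 3: ⌊$125,946 × 200%/6⌋ = $41,982. Book value $83,964.
Year 4: ⌊$83,964 × 200%/6⌋ = $27,988. Book value $55,976.
Year 5: ⌊$55,976 × 200%/6⌋ = $18,658. Book value $37,318.

$18,658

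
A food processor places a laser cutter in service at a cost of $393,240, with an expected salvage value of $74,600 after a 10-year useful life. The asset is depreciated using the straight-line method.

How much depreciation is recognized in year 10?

Depreciable base = $393,240 − $74,600 = $318,640.
Annual expense = $318,640 / 10 = $31,864.

$31,864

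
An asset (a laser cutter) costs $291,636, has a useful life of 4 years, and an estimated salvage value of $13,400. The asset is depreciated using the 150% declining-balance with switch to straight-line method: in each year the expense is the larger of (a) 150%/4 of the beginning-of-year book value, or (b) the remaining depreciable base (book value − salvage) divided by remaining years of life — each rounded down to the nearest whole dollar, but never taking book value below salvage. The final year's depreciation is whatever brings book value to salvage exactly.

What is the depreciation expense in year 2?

Depreciable base = $291,636 − $13,400 = $278,236.
Year 1: DB = ⌊$291,636 × 150%/4⌋ = $109,363; SL = ⌊$278,236/4⌋ = $69,559 → take DB $109,363. Book value $182,273.
Year 2: DB = ⌊$182,273 × 150%/4⌋ = $68,352; SL = ⌊$168,873/3⌋ = $56,291 → take DB $68,352. Book value $113,921.

$68,352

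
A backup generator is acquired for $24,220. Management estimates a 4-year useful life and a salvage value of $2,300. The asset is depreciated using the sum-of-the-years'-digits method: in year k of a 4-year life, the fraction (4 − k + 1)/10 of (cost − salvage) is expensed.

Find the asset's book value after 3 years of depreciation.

$4,492

Depreciable base = $24,220 − $2,300 = $21,920.
Sum of the years' digits = 4+3+2+1 = 10.
Year 1: $21,920 × 4/10 = $8,768. Book value $15,452.
Year 2: $21,920 × 3/10 = $6,576. Book value $8,876.
Year 3: $21,920 × 2/10 = $4,384. Book value $4,492.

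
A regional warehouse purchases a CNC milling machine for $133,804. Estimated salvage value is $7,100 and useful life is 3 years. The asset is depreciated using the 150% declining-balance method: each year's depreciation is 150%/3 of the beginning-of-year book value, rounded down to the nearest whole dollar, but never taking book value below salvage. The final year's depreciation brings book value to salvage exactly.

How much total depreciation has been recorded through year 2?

Depreciable base = $133,804 − $7,100 = $126,704.
Year 1: ⌊$133,804 × 150%/3⌋ = $66,902. Book value $66,902.
Year 2: ⌊$66,902 × 150%/3⌋ = $33,451. Book value $33,451.
Accumulated through year 2 = $133,804 − $33,451 = $100,353.

$100,353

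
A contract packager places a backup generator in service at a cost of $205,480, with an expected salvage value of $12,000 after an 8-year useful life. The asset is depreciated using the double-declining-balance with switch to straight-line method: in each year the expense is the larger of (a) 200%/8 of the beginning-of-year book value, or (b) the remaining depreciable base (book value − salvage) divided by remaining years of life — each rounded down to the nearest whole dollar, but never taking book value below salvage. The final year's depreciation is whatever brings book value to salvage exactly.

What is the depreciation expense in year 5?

$16,254

Depreciable base = $205,480 − $12,000 = $193,480.
Year 1: DB = ⌊$205,480 × 200%/8⌋ = $51,370; SL = ⌊$193,480/8⌋ = $24,185 → take DB $51,370. Book value $154,110.
Year 2: DB = ⌊$154,110 × 200%/8⌋ = $38,527; SL = ⌊$142,110/7⌋ = $20,301 → take DB $38,527. Book value $115,583.
Year 3: DB = ⌊$115,583 × 200%/8⌋ = $28,895; SL = ⌊$103,583/6⌋ = $17,263 → take DB $28,895. Book value $86,688.
Year 4: DB = ⌊$86,688 × 200%/8⌋ = $21,672; SL = ⌊$74,688/5⌋ = $14,937 → take DB $21,672. Book value $65,016.
Year 5: DB = ⌊$65,016 × 200%/8⌋ = $16,254; SL = ⌊$53,016/4⌋ = $13,254 → take DB $16,254. Book value $48,762.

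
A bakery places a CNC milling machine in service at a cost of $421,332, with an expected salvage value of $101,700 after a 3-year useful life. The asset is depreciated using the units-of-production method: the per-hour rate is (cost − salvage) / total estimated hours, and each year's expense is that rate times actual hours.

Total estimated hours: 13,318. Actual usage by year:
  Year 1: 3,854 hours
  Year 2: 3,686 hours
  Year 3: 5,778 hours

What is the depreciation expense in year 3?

Depreciable base = $421,332 − $101,700 = $319,632.
Rate = $319,632 / 13,318 hours = $24 per hour.
Year 1: 3,854 × $24 = $92,496. Book value $328,836.
Year 2: 3,686 × $24 = $88,464. Book value $240,372.
Year 3: 5,778 × $24 = $138,672. Book value $101,700.

$138,672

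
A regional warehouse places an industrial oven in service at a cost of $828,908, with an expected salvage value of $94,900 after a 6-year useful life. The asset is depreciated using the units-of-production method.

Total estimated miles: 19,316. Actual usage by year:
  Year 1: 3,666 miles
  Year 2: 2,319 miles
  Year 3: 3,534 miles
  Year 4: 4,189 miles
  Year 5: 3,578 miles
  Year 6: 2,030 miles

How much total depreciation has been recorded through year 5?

Depreciable base = $828,908 − $94,900 = $734,008.
Rate = $734,008 / 19,316 miles = $38 per mile.
Year 1: 3,666 × $38 = $139,308. Book value $689,600.
Year 2: 2,319 × $38 = $88,122. Book value $601,478.
Year 3: 3,534 × $38 = $134,292. Book value $467,186.
Year 4: 4,189 × $38 = $159,182. Book value $308,004.
Year 5: 3,578 × $38 = $135,964. Book value $172,040.
Accumulated through year 5 = $828,908 − $172,040 = $656,868.

$656,868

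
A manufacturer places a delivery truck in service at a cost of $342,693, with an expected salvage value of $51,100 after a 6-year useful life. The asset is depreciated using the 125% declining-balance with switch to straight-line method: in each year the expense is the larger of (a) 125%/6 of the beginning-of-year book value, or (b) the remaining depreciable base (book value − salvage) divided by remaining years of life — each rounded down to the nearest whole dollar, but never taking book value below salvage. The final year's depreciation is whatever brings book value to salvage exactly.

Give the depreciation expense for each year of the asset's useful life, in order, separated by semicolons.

Depreciable base = $342,693 − $51,100 = $291,593.
Year 1: DB = ⌊$342,693 × 125%/6⌋ = $71,394; SL = ⌊$291,593/6⌋ = $48,598 → take DB $71,394. Book value $271,299.
Year 2: DB = ⌊$271,299 × 125%/6⌋ = $56,520; SL = ⌊$220,199/5⌋ = $44,039 → take DB $56,520. Book value $214,779.
Year 3: DB = ⌊$214,779 × 125%/6⌋ = $44,745; SL = ⌊$163,679/4⌋ = $40,919 → take DB $44,745. Book value $170,034.
Year 4: DB = ⌊$170,034 × 125%/6⌋ = $35,423; SL = ⌊$118,934/3⌋ = $39,644 → take SL $39,644. Book value $130,390.
Year 5: DB = ⌊$130,390 × 125%/6⌋ = $27,164; SL = ⌊$79,290/2⌋ = $39,645 → take SL $39,645. Book value $90,745.
Year 6 (final): $90,745 − $51,100 = $39,645. Book value $51,100.

$71,394; $56,520; $44,745; $39,644; $39,645; $39,645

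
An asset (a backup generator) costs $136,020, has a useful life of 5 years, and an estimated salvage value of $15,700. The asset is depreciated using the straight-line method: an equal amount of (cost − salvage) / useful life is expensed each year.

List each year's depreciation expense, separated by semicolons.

$24,064; $24,064; $24,064; $24,064; $24,064

Depreciable base = $136,020 − $15,700 = $120,320.
Annual expense = $120,320 / 5 = $24,064.
End of year 1: book value $111,956.
End of year 2: book value $87,892.
End of year 3: book value $63,828.
End of year 4: book value $39,764.
End of year 5: book value $15,700.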